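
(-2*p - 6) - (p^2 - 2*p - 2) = -p^2 - 4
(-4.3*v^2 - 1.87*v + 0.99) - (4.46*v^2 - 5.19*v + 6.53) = -8.76*v^2 + 3.32*v - 5.54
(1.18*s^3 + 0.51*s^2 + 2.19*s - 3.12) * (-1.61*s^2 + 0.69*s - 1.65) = -1.8998*s^5 - 0.00690000000000013*s^4 - 5.121*s^3 + 5.6928*s^2 - 5.7663*s + 5.148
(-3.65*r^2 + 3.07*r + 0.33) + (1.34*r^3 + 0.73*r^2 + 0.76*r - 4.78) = 1.34*r^3 - 2.92*r^2 + 3.83*r - 4.45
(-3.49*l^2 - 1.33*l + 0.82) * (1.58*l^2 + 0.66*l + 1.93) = -5.5142*l^4 - 4.4048*l^3 - 6.3179*l^2 - 2.0257*l + 1.5826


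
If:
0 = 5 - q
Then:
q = 5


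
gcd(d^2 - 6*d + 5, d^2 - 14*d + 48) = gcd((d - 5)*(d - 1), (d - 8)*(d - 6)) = 1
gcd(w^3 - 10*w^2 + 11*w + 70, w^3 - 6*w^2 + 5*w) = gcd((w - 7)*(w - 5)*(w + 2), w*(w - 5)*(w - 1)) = w - 5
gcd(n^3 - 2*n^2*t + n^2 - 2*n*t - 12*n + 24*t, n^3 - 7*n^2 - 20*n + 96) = n^2 + n - 12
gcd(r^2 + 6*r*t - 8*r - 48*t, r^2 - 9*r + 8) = r - 8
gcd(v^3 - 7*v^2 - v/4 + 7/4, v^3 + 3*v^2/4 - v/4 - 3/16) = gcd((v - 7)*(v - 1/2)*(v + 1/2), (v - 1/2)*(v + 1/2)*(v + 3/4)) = v^2 - 1/4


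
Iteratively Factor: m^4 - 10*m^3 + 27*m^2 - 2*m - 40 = (m + 1)*(m^3 - 11*m^2 + 38*m - 40) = (m - 4)*(m + 1)*(m^2 - 7*m + 10) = (m - 5)*(m - 4)*(m + 1)*(m - 2)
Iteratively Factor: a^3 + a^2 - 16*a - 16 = (a - 4)*(a^2 + 5*a + 4) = (a - 4)*(a + 4)*(a + 1)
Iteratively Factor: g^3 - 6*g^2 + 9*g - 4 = (g - 1)*(g^2 - 5*g + 4) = (g - 1)^2*(g - 4)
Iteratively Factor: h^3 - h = (h)*(h^2 - 1) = h*(h + 1)*(h - 1)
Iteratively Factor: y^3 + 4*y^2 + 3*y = (y + 1)*(y^2 + 3*y) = y*(y + 1)*(y + 3)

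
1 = 1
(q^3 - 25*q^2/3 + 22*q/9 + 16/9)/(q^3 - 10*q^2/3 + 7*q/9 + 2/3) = (q - 8)/(q - 3)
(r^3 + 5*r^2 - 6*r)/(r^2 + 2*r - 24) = r*(r - 1)/(r - 4)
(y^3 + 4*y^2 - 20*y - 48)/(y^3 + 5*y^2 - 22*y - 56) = (y + 6)/(y + 7)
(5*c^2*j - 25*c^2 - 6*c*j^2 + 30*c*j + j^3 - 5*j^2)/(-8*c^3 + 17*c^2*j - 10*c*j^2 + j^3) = (-5*c*j + 25*c + j^2 - 5*j)/(8*c^2 - 9*c*j + j^2)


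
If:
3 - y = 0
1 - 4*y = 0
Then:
No Solution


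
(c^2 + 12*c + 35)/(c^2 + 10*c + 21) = (c + 5)/(c + 3)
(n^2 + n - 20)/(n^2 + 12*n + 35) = (n - 4)/(n + 7)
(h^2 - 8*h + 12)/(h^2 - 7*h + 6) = (h - 2)/(h - 1)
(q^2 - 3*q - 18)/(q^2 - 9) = (q - 6)/(q - 3)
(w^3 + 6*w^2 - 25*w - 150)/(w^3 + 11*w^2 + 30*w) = (w - 5)/w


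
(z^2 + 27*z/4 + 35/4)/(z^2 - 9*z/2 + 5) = (4*z^2 + 27*z + 35)/(2*(2*z^2 - 9*z + 10))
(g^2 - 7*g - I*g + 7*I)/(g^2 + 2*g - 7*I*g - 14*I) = (g^2 - g*(7 + I) + 7*I)/(g^2 + g*(2 - 7*I) - 14*I)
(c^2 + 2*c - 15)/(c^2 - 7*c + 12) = (c + 5)/(c - 4)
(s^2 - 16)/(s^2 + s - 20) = (s + 4)/(s + 5)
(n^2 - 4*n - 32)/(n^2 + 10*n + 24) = (n - 8)/(n + 6)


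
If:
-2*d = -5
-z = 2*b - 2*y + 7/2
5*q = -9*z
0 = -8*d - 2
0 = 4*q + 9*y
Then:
No Solution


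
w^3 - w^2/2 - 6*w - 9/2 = (w - 3)*(w + 1)*(w + 3/2)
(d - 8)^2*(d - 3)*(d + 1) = d^4 - 18*d^3 + 93*d^2 - 80*d - 192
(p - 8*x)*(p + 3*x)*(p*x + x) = p^3*x - 5*p^2*x^2 + p^2*x - 24*p*x^3 - 5*p*x^2 - 24*x^3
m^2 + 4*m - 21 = (m - 3)*(m + 7)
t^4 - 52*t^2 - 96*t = t*(t - 8)*(t + 2)*(t + 6)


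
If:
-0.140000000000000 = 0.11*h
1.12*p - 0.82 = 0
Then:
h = -1.27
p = 0.73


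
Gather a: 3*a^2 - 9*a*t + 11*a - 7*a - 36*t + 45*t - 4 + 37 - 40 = 3*a^2 + a*(4 - 9*t) + 9*t - 7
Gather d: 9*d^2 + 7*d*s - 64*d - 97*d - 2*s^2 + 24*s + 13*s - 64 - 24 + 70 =9*d^2 + d*(7*s - 161) - 2*s^2 + 37*s - 18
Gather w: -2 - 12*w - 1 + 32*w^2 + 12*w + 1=32*w^2 - 2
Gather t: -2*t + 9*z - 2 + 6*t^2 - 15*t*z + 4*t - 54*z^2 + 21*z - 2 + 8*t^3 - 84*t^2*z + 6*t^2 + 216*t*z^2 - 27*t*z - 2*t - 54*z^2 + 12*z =8*t^3 + t^2*(12 - 84*z) + t*(216*z^2 - 42*z) - 108*z^2 + 42*z - 4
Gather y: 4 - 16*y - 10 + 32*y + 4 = 16*y - 2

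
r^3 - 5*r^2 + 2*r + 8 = (r - 4)*(r - 2)*(r + 1)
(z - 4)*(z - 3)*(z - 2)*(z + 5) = z^4 - 4*z^3 - 19*z^2 + 106*z - 120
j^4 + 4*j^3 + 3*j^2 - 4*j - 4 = (j - 1)*(j + 1)*(j + 2)^2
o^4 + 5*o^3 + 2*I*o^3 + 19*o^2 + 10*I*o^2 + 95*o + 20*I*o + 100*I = (o + 5)*(o - 4*I)*(o + I)*(o + 5*I)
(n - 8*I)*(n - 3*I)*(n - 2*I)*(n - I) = n^4 - 14*I*n^3 - 59*n^2 + 94*I*n + 48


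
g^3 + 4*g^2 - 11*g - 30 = (g - 3)*(g + 2)*(g + 5)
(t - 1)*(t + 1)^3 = t^4 + 2*t^3 - 2*t - 1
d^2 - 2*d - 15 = (d - 5)*(d + 3)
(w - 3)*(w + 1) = w^2 - 2*w - 3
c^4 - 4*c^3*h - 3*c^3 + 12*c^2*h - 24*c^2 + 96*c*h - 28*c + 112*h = (c - 7)*(c + 2)^2*(c - 4*h)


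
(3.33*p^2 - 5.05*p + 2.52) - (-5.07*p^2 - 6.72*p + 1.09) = 8.4*p^2 + 1.67*p + 1.43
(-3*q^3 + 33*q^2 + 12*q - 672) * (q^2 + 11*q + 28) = -3*q^5 + 291*q^3 + 384*q^2 - 7056*q - 18816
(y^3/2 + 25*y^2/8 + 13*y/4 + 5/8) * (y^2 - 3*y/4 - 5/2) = y^5/2 + 11*y^4/4 - 11*y^3/32 - 77*y^2/8 - 275*y/32 - 25/16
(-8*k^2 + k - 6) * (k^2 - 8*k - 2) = -8*k^4 + 65*k^3 + 2*k^2 + 46*k + 12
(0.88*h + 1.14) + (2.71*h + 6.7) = 3.59*h + 7.84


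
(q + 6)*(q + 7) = q^2 + 13*q + 42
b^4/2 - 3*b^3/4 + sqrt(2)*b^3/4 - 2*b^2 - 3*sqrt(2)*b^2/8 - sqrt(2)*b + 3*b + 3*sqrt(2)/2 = (b/2 + 1)*(b - 2)*(b - 3/2)*(b + sqrt(2)/2)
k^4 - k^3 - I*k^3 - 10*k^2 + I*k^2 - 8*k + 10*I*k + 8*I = (k - 4)*(k + 1)*(k + 2)*(k - I)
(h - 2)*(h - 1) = h^2 - 3*h + 2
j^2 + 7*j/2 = j*(j + 7/2)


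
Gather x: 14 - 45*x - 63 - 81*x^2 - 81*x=-81*x^2 - 126*x - 49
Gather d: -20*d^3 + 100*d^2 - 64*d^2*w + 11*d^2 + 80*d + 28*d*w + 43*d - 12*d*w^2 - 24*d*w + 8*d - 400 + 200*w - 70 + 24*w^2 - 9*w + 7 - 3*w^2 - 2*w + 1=-20*d^3 + d^2*(111 - 64*w) + d*(-12*w^2 + 4*w + 131) + 21*w^2 + 189*w - 462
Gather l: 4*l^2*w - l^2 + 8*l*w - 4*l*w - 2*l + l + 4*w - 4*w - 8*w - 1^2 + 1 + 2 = l^2*(4*w - 1) + l*(4*w - 1) - 8*w + 2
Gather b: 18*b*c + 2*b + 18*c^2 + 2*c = b*(18*c + 2) + 18*c^2 + 2*c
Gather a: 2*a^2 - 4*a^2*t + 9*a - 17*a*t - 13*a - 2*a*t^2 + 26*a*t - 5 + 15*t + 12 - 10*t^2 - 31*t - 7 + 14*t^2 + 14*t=a^2*(2 - 4*t) + a*(-2*t^2 + 9*t - 4) + 4*t^2 - 2*t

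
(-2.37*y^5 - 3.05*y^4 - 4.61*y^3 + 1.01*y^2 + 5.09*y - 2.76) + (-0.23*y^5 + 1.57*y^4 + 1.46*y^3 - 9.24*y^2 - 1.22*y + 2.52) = -2.6*y^5 - 1.48*y^4 - 3.15*y^3 - 8.23*y^2 + 3.87*y - 0.24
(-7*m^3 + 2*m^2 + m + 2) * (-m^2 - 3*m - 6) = 7*m^5 + 19*m^4 + 35*m^3 - 17*m^2 - 12*m - 12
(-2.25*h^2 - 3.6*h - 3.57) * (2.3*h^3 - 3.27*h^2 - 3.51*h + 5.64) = -5.175*h^5 - 0.922499999999999*h^4 + 11.4585*h^3 + 11.6199*h^2 - 7.7733*h - 20.1348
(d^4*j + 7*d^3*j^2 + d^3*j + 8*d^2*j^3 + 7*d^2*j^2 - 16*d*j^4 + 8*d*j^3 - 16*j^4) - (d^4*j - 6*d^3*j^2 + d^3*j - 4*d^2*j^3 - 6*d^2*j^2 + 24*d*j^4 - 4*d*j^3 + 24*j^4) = 13*d^3*j^2 + 12*d^2*j^3 + 13*d^2*j^2 - 40*d*j^4 + 12*d*j^3 - 40*j^4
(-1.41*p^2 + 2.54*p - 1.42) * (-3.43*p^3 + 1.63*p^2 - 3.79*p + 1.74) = 4.8363*p^5 - 11.0105*p^4 + 14.3547*p^3 - 14.3946*p^2 + 9.8014*p - 2.4708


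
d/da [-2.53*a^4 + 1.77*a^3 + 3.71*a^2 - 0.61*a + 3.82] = -10.12*a^3 + 5.31*a^2 + 7.42*a - 0.61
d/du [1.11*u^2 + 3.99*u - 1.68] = 2.22*u + 3.99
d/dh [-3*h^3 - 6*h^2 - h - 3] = -9*h^2 - 12*h - 1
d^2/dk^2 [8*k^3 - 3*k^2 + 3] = 48*k - 6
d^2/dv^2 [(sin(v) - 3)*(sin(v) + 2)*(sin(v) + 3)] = -9*sin(v)^3 - 8*sin(v)^2 + 15*sin(v) + 4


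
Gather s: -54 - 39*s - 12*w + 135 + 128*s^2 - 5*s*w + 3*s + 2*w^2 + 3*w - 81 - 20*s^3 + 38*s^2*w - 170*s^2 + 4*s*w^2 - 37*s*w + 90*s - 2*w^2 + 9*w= -20*s^3 + s^2*(38*w - 42) + s*(4*w^2 - 42*w + 54)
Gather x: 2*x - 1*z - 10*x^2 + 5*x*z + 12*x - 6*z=-10*x^2 + x*(5*z + 14) - 7*z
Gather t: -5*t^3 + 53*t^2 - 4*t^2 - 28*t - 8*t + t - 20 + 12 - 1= -5*t^3 + 49*t^2 - 35*t - 9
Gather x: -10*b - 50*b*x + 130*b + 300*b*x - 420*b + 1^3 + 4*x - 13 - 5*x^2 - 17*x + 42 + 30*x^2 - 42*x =-300*b + 25*x^2 + x*(250*b - 55) + 30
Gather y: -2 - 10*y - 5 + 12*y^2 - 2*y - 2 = 12*y^2 - 12*y - 9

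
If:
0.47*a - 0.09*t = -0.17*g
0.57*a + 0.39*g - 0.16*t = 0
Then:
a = 0.0914351851851852*t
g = 0.27662037037037*t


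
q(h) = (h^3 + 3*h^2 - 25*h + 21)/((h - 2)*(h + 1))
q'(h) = (3*h^2 + 6*h - 25)/((h - 2)*(h + 1)) - (h^3 + 3*h^2 - 25*h + 21)/((h - 2)*(h + 1)^2) - (h^3 + 3*h^2 - 25*h + 21)/((h - 2)^2*(h + 1))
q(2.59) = -2.95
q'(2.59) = 10.86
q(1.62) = 7.41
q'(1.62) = 24.11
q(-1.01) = 1603.99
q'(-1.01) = 160001.33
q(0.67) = -2.66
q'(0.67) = 8.43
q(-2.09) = 17.32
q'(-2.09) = 14.65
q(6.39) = 7.54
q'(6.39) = 1.45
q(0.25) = -6.84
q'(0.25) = 12.22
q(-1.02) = 803.97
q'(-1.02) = 40001.33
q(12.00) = 14.47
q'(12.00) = 1.12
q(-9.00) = -2.73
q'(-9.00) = 1.27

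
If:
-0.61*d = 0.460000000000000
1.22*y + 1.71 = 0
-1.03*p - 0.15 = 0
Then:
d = -0.75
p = -0.15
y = -1.40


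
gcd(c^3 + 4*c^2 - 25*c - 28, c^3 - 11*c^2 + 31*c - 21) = 1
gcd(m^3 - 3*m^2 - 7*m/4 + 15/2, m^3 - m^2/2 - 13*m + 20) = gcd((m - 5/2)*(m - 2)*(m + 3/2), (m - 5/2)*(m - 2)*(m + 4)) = m^2 - 9*m/2 + 5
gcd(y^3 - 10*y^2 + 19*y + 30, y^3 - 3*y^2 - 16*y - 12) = y^2 - 5*y - 6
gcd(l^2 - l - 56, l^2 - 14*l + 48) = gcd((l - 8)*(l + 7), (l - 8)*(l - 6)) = l - 8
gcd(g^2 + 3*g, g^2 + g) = g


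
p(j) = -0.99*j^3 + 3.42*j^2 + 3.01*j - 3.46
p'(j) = -2.97*j^2 + 6.84*j + 3.01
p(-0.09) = -3.70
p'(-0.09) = 2.37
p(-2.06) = 13.51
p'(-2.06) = -23.68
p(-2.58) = 28.54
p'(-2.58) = -34.41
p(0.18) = -2.81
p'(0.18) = 4.14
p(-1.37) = 1.38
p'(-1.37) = -11.94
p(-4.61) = 152.34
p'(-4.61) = -91.64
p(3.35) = 7.79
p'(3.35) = -7.41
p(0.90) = 1.30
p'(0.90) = 6.76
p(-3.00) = 45.02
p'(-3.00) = -44.24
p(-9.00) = 968.18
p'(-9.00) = -299.12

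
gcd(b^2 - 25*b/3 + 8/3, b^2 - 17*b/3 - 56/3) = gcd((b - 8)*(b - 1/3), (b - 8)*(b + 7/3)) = b - 8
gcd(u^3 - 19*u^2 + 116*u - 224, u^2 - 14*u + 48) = u - 8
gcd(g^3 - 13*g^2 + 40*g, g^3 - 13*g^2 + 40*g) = g^3 - 13*g^2 + 40*g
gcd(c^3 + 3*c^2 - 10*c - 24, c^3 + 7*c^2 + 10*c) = c + 2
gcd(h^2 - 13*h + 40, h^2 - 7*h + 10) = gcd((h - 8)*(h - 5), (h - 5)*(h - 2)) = h - 5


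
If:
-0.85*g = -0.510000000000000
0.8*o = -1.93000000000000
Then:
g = 0.60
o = -2.41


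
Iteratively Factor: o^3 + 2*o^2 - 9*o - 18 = (o + 3)*(o^2 - o - 6) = (o - 3)*(o + 3)*(o + 2)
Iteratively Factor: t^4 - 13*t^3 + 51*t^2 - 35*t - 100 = (t - 5)*(t^3 - 8*t^2 + 11*t + 20) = (t - 5)*(t - 4)*(t^2 - 4*t - 5) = (t - 5)^2*(t - 4)*(t + 1)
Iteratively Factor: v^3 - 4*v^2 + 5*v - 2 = (v - 1)*(v^2 - 3*v + 2) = (v - 1)^2*(v - 2)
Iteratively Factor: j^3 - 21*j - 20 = (j - 5)*(j^2 + 5*j + 4) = (j - 5)*(j + 4)*(j + 1)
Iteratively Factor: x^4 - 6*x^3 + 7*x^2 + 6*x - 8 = (x - 2)*(x^3 - 4*x^2 - x + 4) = (x - 2)*(x + 1)*(x^2 - 5*x + 4) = (x - 4)*(x - 2)*(x + 1)*(x - 1)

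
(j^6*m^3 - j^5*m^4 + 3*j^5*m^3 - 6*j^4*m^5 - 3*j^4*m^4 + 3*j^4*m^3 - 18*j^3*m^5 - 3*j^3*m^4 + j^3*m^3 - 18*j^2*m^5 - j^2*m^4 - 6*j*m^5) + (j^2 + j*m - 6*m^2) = j^6*m^3 - j^5*m^4 + 3*j^5*m^3 - 6*j^4*m^5 - 3*j^4*m^4 + 3*j^4*m^3 - 18*j^3*m^5 - 3*j^3*m^4 + j^3*m^3 - 18*j^2*m^5 - j^2*m^4 + j^2 - 6*j*m^5 + j*m - 6*m^2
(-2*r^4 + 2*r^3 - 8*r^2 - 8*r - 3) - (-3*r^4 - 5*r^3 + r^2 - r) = r^4 + 7*r^3 - 9*r^2 - 7*r - 3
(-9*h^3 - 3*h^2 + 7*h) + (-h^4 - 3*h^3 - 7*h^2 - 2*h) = -h^4 - 12*h^3 - 10*h^2 + 5*h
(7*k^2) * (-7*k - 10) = -49*k^3 - 70*k^2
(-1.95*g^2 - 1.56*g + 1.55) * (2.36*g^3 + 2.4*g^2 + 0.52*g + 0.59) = -4.602*g^5 - 8.3616*g^4 - 1.1*g^3 + 1.7583*g^2 - 0.1144*g + 0.9145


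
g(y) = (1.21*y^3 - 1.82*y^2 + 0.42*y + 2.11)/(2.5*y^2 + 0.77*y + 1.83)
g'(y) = (-5.0*y - 0.77)*(1.21*y^3 - 1.82*y^2 + 0.42*y + 2.11)/(2.5*y^2 + 0.77*y + 1.83)^2 + (3.63*y^2 - 3.64*y + 0.42)/(2.5*y^2 + 0.77*y + 1.83)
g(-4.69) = -3.10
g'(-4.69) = 0.51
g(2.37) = 0.51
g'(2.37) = 0.33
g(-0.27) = 1.02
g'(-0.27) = 1.25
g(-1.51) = -1.07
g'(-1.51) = 1.09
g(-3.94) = -2.71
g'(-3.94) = 0.53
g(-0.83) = -0.06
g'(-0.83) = 1.97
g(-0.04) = 1.16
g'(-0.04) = -0.05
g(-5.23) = -3.37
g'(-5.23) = 0.50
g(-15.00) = -8.14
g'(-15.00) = 0.48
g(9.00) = 3.51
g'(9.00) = 0.48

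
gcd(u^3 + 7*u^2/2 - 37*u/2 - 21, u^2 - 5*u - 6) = u + 1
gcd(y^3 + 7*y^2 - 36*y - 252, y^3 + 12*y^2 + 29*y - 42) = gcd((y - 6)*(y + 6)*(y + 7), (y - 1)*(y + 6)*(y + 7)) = y^2 + 13*y + 42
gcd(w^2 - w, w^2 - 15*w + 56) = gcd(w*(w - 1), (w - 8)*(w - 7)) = 1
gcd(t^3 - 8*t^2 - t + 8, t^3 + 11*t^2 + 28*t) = 1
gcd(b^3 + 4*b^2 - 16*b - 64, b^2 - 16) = b^2 - 16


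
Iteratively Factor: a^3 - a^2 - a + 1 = (a + 1)*(a^2 - 2*a + 1) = (a - 1)*(a + 1)*(a - 1)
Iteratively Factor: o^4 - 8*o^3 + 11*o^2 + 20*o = (o - 4)*(o^3 - 4*o^2 - 5*o) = (o - 4)*(o + 1)*(o^2 - 5*o) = o*(o - 4)*(o + 1)*(o - 5)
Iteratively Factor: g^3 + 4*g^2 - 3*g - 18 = (g + 3)*(g^2 + g - 6) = (g - 2)*(g + 3)*(g + 3)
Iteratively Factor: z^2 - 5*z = (z)*(z - 5)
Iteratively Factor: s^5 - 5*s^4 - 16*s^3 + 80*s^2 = (s)*(s^4 - 5*s^3 - 16*s^2 + 80*s) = s^2*(s^3 - 5*s^2 - 16*s + 80) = s^2*(s - 5)*(s^2 - 16) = s^2*(s - 5)*(s + 4)*(s - 4)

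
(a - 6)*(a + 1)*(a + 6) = a^3 + a^2 - 36*a - 36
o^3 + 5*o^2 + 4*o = o*(o + 1)*(o + 4)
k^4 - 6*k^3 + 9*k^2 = k^2*(k - 3)^2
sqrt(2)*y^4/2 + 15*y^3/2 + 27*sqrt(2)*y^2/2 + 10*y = y*(y + 2*sqrt(2))*(y + 5*sqrt(2))*(sqrt(2)*y/2 + 1/2)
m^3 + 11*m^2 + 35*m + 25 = (m + 1)*(m + 5)^2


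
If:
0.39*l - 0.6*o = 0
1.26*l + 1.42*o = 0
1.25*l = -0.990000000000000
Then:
No Solution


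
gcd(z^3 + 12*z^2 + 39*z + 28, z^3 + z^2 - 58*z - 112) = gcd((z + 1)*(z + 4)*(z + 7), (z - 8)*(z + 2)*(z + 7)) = z + 7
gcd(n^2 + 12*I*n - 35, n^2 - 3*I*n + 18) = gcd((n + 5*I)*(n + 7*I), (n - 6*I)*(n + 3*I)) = 1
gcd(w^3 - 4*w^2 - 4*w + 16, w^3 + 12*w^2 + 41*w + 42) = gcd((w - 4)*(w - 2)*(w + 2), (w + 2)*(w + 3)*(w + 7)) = w + 2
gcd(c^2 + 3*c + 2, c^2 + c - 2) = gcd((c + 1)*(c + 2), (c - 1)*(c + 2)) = c + 2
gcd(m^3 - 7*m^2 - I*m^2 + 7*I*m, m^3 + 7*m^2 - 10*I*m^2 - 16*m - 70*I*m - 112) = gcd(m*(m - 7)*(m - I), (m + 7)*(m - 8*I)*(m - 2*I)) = 1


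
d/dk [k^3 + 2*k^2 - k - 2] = 3*k^2 + 4*k - 1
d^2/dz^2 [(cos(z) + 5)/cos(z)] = 5*(sin(z)^2 + 1)/cos(z)^3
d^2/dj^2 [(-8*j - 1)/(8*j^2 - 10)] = 4*(-16*j^2*(8*j + 1) + (24*j + 1)*(4*j^2 - 5))/(4*j^2 - 5)^3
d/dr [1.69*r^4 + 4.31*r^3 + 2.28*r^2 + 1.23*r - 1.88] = 6.76*r^3 + 12.93*r^2 + 4.56*r + 1.23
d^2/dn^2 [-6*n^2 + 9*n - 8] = -12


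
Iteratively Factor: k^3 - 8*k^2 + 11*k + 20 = (k + 1)*(k^2 - 9*k + 20) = (k - 5)*(k + 1)*(k - 4)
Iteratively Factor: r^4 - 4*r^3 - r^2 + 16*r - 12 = (r - 3)*(r^3 - r^2 - 4*r + 4) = (r - 3)*(r - 2)*(r^2 + r - 2) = (r - 3)*(r - 2)*(r - 1)*(r + 2)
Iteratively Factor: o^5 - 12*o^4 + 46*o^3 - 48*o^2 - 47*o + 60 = (o - 3)*(o^4 - 9*o^3 + 19*o^2 + 9*o - 20) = (o - 4)*(o - 3)*(o^3 - 5*o^2 - o + 5) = (o - 5)*(o - 4)*(o - 3)*(o^2 - 1) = (o - 5)*(o - 4)*(o - 3)*(o + 1)*(o - 1)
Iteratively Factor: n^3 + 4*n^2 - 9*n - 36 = (n + 3)*(n^2 + n - 12) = (n - 3)*(n + 3)*(n + 4)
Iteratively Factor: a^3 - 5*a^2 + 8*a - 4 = (a - 2)*(a^2 - 3*a + 2) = (a - 2)*(a - 1)*(a - 2)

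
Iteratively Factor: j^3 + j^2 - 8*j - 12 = (j - 3)*(j^2 + 4*j + 4) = (j - 3)*(j + 2)*(j + 2)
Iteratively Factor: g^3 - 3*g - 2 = (g - 2)*(g^2 + 2*g + 1) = (g - 2)*(g + 1)*(g + 1)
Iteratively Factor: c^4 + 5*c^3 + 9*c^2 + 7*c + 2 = (c + 2)*(c^3 + 3*c^2 + 3*c + 1) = (c + 1)*(c + 2)*(c^2 + 2*c + 1) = (c + 1)^2*(c + 2)*(c + 1)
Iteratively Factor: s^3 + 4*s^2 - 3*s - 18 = (s + 3)*(s^2 + s - 6) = (s - 2)*(s + 3)*(s + 3)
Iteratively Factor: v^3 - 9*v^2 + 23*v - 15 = (v - 5)*(v^2 - 4*v + 3) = (v - 5)*(v - 1)*(v - 3)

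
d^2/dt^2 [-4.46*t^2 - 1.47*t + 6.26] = -8.92000000000000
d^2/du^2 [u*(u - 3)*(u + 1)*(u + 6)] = 12*u^2 + 24*u - 30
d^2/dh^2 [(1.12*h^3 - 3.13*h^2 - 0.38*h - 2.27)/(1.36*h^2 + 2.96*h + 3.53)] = (-3.5527136788005e-15*h^4 + 32.666752*h^3 + 135.183408*h^2 + 39.8544*h - 88.046178)/(2.515456*h^6 + 16.424448*h^5 + 55.334592*h^4 + 111.196544*h^3 + 143.625816*h^2 + 110.652792*h + 43.986977)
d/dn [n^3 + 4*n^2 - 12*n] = 3*n^2 + 8*n - 12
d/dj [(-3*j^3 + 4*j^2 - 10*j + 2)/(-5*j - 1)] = (30*j^3 - 11*j^2 - 8*j + 20)/(25*j^2 + 10*j + 1)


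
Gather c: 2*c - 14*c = -12*c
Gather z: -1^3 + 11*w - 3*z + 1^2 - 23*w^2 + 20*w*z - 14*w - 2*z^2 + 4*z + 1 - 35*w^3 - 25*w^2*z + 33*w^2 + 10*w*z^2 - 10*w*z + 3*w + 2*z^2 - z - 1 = -35*w^3 + 10*w^2 + 10*w*z^2 + z*(-25*w^2 + 10*w)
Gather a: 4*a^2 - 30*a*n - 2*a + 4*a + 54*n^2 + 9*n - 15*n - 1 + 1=4*a^2 + a*(2 - 30*n) + 54*n^2 - 6*n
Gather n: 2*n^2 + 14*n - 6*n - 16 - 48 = 2*n^2 + 8*n - 64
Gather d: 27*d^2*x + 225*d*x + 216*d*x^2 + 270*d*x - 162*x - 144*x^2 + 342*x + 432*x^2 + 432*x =27*d^2*x + d*(216*x^2 + 495*x) + 288*x^2 + 612*x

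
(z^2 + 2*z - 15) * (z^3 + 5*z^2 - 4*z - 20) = z^5 + 7*z^4 - 9*z^3 - 103*z^2 + 20*z + 300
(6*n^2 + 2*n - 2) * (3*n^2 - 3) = 18*n^4 + 6*n^3 - 24*n^2 - 6*n + 6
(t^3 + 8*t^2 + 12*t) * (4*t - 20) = 4*t^4 + 12*t^3 - 112*t^2 - 240*t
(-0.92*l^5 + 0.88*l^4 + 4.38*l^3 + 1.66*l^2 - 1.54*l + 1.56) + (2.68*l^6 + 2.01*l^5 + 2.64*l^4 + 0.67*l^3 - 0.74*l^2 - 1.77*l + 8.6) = 2.68*l^6 + 1.09*l^5 + 3.52*l^4 + 5.05*l^3 + 0.92*l^2 - 3.31*l + 10.16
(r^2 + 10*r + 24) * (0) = 0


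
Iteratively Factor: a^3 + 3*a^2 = (a + 3)*(a^2) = a*(a + 3)*(a)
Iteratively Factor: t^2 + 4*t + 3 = (t + 1)*(t + 3)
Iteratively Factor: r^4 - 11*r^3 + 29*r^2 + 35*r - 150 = (r + 2)*(r^3 - 13*r^2 + 55*r - 75) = (r - 5)*(r + 2)*(r^2 - 8*r + 15) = (r - 5)^2*(r + 2)*(r - 3)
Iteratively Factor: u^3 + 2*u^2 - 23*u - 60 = (u + 3)*(u^2 - u - 20) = (u + 3)*(u + 4)*(u - 5)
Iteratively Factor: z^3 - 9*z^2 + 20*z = (z)*(z^2 - 9*z + 20) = z*(z - 4)*(z - 5)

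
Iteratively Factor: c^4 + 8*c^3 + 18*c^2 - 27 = (c + 3)*(c^3 + 5*c^2 + 3*c - 9) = (c - 1)*(c + 3)*(c^2 + 6*c + 9) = (c - 1)*(c + 3)^2*(c + 3)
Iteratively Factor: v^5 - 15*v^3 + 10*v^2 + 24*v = (v)*(v^4 - 15*v^2 + 10*v + 24) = v*(v + 1)*(v^3 - v^2 - 14*v + 24) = v*(v - 2)*(v + 1)*(v^2 + v - 12) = v*(v - 2)*(v + 1)*(v + 4)*(v - 3)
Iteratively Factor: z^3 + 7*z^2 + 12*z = (z + 3)*(z^2 + 4*z) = (z + 3)*(z + 4)*(z)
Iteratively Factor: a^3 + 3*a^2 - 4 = (a + 2)*(a^2 + a - 2) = (a - 1)*(a + 2)*(a + 2)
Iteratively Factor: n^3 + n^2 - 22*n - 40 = (n - 5)*(n^2 + 6*n + 8) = (n - 5)*(n + 4)*(n + 2)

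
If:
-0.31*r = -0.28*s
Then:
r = 0.903225806451613*s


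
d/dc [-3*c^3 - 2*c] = -9*c^2 - 2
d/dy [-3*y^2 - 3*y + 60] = -6*y - 3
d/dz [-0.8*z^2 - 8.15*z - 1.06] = -1.6*z - 8.15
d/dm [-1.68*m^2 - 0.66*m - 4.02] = -3.36*m - 0.66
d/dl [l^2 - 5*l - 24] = 2*l - 5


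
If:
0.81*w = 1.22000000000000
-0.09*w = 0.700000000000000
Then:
No Solution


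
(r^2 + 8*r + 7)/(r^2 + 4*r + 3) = (r + 7)/(r + 3)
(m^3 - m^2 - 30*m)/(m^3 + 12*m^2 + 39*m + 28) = m*(m^2 - m - 30)/(m^3 + 12*m^2 + 39*m + 28)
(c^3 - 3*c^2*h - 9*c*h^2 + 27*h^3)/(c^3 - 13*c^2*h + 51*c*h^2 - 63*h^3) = (c + 3*h)/(c - 7*h)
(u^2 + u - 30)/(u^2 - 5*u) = (u + 6)/u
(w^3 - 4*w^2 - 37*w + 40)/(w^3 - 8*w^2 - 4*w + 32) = (w^2 + 4*w - 5)/(w^2 - 4)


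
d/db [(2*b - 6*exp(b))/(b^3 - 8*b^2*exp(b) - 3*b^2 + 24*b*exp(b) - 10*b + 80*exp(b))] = 2*((1 - 3*exp(b))*(b^3 - 8*b^2*exp(b) - 3*b^2 + 24*b*exp(b) - 10*b + 80*exp(b)) + (b - 3*exp(b))*(8*b^2*exp(b) - 3*b^2 - 8*b*exp(b) + 6*b - 104*exp(b) + 10))/(b^3 - 8*b^2*exp(b) - 3*b^2 + 24*b*exp(b) - 10*b + 80*exp(b))^2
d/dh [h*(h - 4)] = 2*h - 4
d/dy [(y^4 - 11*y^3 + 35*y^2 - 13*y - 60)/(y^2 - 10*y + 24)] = (2*y^3 - 25*y^2 + 84*y - 57)/(y^2 - 12*y + 36)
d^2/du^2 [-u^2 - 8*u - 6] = -2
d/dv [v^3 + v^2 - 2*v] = 3*v^2 + 2*v - 2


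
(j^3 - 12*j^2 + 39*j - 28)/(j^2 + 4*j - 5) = (j^2 - 11*j + 28)/(j + 5)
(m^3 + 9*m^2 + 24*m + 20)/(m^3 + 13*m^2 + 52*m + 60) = (m + 2)/(m + 6)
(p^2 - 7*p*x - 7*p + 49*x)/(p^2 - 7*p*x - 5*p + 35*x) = (p - 7)/(p - 5)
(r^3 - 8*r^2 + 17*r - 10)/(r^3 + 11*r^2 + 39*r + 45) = (r^3 - 8*r^2 + 17*r - 10)/(r^3 + 11*r^2 + 39*r + 45)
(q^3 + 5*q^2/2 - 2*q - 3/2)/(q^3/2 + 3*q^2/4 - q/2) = 2*(2*q^3 + 5*q^2 - 4*q - 3)/(q*(2*q^2 + 3*q - 2))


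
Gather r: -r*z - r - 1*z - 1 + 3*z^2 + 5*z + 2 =r*(-z - 1) + 3*z^2 + 4*z + 1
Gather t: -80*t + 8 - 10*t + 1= 9 - 90*t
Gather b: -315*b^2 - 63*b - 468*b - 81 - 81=-315*b^2 - 531*b - 162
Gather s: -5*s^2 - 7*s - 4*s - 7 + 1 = -5*s^2 - 11*s - 6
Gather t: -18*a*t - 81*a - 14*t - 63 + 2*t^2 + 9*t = -81*a + 2*t^2 + t*(-18*a - 5) - 63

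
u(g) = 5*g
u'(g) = 5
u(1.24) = 6.20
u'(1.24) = 5.00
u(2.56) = 12.80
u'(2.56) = 5.00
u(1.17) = 5.85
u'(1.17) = 5.00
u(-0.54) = -2.70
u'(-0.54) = 5.00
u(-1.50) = -7.50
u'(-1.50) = 5.00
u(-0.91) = -4.55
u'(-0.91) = 5.00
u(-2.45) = -12.25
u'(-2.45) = 5.00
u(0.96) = 4.80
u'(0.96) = 5.00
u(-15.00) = -75.00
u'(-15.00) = 5.00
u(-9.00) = -45.00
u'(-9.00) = 5.00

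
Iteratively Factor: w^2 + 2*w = (w)*(w + 2)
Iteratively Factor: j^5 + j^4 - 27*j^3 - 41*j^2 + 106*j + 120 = (j - 2)*(j^4 + 3*j^3 - 21*j^2 - 83*j - 60) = (j - 2)*(j + 3)*(j^3 - 21*j - 20) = (j - 2)*(j + 1)*(j + 3)*(j^2 - j - 20) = (j - 5)*(j - 2)*(j + 1)*(j + 3)*(j + 4)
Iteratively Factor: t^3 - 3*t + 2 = (t - 1)*(t^2 + t - 2) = (t - 1)*(t + 2)*(t - 1)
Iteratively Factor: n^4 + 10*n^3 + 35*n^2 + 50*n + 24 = (n + 3)*(n^3 + 7*n^2 + 14*n + 8) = (n + 3)*(n + 4)*(n^2 + 3*n + 2) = (n + 2)*(n + 3)*(n + 4)*(n + 1)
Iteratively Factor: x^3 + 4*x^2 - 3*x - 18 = (x + 3)*(x^2 + x - 6) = (x + 3)^2*(x - 2)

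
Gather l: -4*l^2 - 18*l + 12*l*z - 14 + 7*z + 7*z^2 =-4*l^2 + l*(12*z - 18) + 7*z^2 + 7*z - 14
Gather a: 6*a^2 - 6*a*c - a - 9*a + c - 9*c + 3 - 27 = 6*a^2 + a*(-6*c - 10) - 8*c - 24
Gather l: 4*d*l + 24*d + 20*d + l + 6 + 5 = 44*d + l*(4*d + 1) + 11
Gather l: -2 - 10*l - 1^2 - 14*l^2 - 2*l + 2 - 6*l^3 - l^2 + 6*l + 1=-6*l^3 - 15*l^2 - 6*l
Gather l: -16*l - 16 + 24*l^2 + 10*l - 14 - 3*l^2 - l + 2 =21*l^2 - 7*l - 28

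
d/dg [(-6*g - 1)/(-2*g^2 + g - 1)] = (12*g^2 - 6*g - (4*g - 1)*(6*g + 1) + 6)/(2*g^2 - g + 1)^2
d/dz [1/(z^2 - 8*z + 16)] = 2*(4 - z)/(z^2 - 8*z + 16)^2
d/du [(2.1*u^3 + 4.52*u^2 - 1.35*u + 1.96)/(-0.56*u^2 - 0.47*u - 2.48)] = (-1.176*u^4 - 1.974*u^3 - 18.5044*u^2 - 20.224*u + 4.2692)/(0.3136*u^4 + 0.5264*u^3 + 2.9985*u^2 + 2.3312*u + 6.1504)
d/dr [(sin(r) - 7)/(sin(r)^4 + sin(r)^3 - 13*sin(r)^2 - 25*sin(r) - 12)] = (-3*sin(r)^3 + 29*sin(r)^2 + 5*sin(r) - 187)*cos(r)/((sin(r) - 4)^2*(sin(r) + 1)^3*(sin(r) + 3)^2)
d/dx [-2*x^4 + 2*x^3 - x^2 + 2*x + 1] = -8*x^3 + 6*x^2 - 2*x + 2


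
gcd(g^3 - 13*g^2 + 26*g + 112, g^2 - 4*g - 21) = g - 7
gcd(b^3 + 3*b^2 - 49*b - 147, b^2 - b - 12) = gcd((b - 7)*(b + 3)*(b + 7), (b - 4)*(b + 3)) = b + 3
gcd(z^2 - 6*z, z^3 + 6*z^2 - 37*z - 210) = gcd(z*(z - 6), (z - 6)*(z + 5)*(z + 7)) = z - 6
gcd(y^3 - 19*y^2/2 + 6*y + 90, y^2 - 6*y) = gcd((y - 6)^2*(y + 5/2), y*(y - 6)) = y - 6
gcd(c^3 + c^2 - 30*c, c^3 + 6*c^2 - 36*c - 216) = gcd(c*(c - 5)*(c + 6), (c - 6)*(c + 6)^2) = c + 6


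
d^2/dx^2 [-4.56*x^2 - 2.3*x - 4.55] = -9.12000000000000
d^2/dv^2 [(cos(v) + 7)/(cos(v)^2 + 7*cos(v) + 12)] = (-9*(1 - cos(2*v))^2*cos(v) - 21*(1 - cos(2*v))^2 + 2447*cos(v) + 154*cos(2*v) - 81*cos(3*v) + 2*cos(5*v) + 1638)/(4*(cos(v) + 3)^3*(cos(v) + 4)^3)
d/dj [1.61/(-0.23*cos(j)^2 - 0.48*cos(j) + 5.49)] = -(0.7406*cos(j) + 0.7728)*sin(j)/(0.23*cos(j)^2 + 0.48*cos(j) - 5.49)^2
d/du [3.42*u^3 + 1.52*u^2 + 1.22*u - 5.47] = 10.26*u^2 + 3.04*u + 1.22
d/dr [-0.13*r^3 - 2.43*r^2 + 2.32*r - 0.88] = -0.39*r^2 - 4.86*r + 2.32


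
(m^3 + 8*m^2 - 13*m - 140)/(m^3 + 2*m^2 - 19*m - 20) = (m + 7)/(m + 1)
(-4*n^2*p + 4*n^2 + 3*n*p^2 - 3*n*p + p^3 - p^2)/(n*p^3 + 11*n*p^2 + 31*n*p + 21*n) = (-4*n^2*p + 4*n^2 + 3*n*p^2 - 3*n*p + p^3 - p^2)/(n*(p^3 + 11*p^2 + 31*p + 21))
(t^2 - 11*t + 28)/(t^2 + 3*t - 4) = (t^2 - 11*t + 28)/(t^2 + 3*t - 4)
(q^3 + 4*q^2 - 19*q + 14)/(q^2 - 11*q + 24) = (q^3 + 4*q^2 - 19*q + 14)/(q^2 - 11*q + 24)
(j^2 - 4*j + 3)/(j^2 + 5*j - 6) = (j - 3)/(j + 6)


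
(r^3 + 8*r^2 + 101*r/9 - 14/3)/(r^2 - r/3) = r + 25/3 + 14/r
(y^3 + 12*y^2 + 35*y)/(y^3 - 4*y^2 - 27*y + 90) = y*(y + 7)/(y^2 - 9*y + 18)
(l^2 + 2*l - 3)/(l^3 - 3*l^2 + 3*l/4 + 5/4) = 4*(l + 3)/(4*l^2 - 8*l - 5)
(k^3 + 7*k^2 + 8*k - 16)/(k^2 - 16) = (k^2 + 3*k - 4)/(k - 4)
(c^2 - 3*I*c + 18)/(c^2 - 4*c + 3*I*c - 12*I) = (c - 6*I)/(c - 4)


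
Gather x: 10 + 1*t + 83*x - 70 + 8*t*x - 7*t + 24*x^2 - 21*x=-6*t + 24*x^2 + x*(8*t + 62) - 60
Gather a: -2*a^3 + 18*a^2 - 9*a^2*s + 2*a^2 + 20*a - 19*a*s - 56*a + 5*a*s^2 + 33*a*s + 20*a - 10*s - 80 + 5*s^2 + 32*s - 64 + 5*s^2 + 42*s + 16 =-2*a^3 + a^2*(20 - 9*s) + a*(5*s^2 + 14*s - 16) + 10*s^2 + 64*s - 128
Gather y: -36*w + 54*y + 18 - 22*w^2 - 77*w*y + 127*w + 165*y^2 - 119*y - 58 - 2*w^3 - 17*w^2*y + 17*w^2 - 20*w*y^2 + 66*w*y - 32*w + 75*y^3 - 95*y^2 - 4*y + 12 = -2*w^3 - 5*w^2 + 59*w + 75*y^3 + y^2*(70 - 20*w) + y*(-17*w^2 - 11*w - 69) - 28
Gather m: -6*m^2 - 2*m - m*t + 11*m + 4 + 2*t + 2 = -6*m^2 + m*(9 - t) + 2*t + 6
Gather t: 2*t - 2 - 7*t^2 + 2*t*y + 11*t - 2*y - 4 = -7*t^2 + t*(2*y + 13) - 2*y - 6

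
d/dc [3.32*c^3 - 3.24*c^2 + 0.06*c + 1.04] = 9.96*c^2 - 6.48*c + 0.06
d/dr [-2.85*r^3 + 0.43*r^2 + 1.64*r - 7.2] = -8.55*r^2 + 0.86*r + 1.64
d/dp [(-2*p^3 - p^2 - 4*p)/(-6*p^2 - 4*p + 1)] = 2*(6*p^4 + 8*p^3 - 13*p^2 - p - 2)/(36*p^4 + 48*p^3 + 4*p^2 - 8*p + 1)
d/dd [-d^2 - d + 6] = -2*d - 1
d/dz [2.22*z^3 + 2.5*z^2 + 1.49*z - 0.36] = 6.66*z^2 + 5.0*z + 1.49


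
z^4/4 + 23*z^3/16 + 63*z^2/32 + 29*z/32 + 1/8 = (z/4 + 1)*(z + 1/4)*(z + 1/2)*(z + 1)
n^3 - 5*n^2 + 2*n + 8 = (n - 4)*(n - 2)*(n + 1)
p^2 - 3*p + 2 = (p - 2)*(p - 1)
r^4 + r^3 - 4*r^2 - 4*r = r*(r - 2)*(r + 1)*(r + 2)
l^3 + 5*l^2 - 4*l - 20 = (l - 2)*(l + 2)*(l + 5)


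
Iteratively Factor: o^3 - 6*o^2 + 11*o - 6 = (o - 2)*(o^2 - 4*o + 3) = (o - 3)*(o - 2)*(o - 1)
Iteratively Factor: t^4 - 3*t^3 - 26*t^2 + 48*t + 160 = (t + 4)*(t^3 - 7*t^2 + 2*t + 40) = (t - 4)*(t + 4)*(t^2 - 3*t - 10) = (t - 5)*(t - 4)*(t + 4)*(t + 2)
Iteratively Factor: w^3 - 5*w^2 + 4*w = (w - 4)*(w^2 - w) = (w - 4)*(w - 1)*(w)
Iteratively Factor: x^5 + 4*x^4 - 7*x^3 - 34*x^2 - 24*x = (x + 2)*(x^4 + 2*x^3 - 11*x^2 - 12*x) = x*(x + 2)*(x^3 + 2*x^2 - 11*x - 12) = x*(x - 3)*(x + 2)*(x^2 + 5*x + 4) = x*(x - 3)*(x + 2)*(x + 4)*(x + 1)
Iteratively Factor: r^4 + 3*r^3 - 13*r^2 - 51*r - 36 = (r - 4)*(r^3 + 7*r^2 + 15*r + 9) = (r - 4)*(r + 3)*(r^2 + 4*r + 3) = (r - 4)*(r + 1)*(r + 3)*(r + 3)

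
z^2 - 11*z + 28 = (z - 7)*(z - 4)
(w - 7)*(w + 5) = w^2 - 2*w - 35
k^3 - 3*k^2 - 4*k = k*(k - 4)*(k + 1)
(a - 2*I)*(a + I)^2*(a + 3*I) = a^4 + 3*I*a^3 + 3*a^2 + 11*I*a - 6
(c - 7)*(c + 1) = c^2 - 6*c - 7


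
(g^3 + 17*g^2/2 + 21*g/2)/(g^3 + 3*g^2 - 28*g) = (g + 3/2)/(g - 4)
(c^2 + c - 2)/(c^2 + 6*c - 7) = (c + 2)/(c + 7)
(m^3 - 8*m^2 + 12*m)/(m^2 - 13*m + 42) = m*(m - 2)/(m - 7)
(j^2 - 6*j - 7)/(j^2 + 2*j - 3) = (j^2 - 6*j - 7)/(j^2 + 2*j - 3)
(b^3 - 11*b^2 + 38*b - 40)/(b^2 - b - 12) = (b^2 - 7*b + 10)/(b + 3)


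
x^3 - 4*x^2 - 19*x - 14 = (x - 7)*(x + 1)*(x + 2)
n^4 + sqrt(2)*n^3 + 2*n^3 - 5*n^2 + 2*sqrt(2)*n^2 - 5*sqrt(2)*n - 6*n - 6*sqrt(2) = (n - 2)*(n + 1)*(n + 3)*(n + sqrt(2))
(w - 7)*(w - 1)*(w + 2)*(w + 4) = w^4 - 2*w^3 - 33*w^2 - 22*w + 56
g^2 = g^2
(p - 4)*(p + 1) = p^2 - 3*p - 4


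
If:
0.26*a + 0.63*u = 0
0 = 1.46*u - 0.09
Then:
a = -0.15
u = 0.06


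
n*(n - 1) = n^2 - n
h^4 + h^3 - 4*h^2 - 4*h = h*(h - 2)*(h + 1)*(h + 2)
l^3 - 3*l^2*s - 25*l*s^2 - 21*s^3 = (l - 7*s)*(l + s)*(l + 3*s)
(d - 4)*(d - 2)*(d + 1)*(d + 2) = d^4 - 3*d^3 - 8*d^2 + 12*d + 16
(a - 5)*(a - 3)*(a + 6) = a^3 - 2*a^2 - 33*a + 90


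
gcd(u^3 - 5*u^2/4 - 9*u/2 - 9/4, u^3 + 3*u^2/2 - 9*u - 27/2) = u - 3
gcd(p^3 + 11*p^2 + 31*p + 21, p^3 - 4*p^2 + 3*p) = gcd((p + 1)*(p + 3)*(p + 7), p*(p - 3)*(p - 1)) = 1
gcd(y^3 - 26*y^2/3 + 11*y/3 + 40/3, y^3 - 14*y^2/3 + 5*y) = y - 5/3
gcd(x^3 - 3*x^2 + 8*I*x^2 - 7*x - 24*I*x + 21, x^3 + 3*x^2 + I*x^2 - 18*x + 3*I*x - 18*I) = x^2 + x*(-3 + I) - 3*I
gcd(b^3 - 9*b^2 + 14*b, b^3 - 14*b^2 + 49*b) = b^2 - 7*b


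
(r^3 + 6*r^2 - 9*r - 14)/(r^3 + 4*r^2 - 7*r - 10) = (r + 7)/(r + 5)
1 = 1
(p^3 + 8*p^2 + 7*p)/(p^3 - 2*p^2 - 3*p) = (p + 7)/(p - 3)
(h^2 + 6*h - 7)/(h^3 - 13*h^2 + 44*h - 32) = (h + 7)/(h^2 - 12*h + 32)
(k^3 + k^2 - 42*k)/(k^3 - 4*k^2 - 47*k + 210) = k/(k - 5)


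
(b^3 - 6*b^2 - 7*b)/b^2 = b - 6 - 7/b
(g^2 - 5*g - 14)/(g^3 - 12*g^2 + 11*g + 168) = (g + 2)/(g^2 - 5*g - 24)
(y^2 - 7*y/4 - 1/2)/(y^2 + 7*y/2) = (4*y^2 - 7*y - 2)/(2*y*(2*y + 7))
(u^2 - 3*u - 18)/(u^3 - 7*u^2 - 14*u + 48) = (u - 6)/(u^2 - 10*u + 16)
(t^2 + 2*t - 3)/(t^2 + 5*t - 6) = (t + 3)/(t + 6)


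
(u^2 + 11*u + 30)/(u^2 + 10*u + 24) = (u + 5)/(u + 4)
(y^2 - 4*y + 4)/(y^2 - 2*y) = (y - 2)/y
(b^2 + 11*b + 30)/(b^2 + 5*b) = (b + 6)/b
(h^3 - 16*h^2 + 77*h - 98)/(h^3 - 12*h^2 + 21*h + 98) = (h - 2)/(h + 2)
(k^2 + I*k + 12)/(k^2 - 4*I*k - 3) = (k + 4*I)/(k - I)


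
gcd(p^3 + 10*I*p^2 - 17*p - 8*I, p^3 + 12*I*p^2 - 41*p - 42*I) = 1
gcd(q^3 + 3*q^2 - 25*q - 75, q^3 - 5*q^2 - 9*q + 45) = q^2 - 2*q - 15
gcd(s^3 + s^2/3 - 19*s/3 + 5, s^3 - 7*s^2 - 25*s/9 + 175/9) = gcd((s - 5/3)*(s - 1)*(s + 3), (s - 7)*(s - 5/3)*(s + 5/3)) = s - 5/3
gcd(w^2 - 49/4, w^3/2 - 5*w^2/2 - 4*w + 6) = 1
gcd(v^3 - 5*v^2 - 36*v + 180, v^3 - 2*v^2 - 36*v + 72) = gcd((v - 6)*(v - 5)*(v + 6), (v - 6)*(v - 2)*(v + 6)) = v^2 - 36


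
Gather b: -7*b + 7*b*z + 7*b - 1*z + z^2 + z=7*b*z + z^2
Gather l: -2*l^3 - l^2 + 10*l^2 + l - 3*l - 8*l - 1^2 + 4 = -2*l^3 + 9*l^2 - 10*l + 3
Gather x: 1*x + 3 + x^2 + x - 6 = x^2 + 2*x - 3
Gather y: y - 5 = y - 5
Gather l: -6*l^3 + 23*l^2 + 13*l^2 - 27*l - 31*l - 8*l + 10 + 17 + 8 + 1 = -6*l^3 + 36*l^2 - 66*l + 36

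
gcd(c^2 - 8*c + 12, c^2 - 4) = c - 2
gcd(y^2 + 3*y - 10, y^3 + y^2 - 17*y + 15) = y + 5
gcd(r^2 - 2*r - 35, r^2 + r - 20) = r + 5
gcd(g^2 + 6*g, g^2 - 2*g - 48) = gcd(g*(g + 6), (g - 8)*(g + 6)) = g + 6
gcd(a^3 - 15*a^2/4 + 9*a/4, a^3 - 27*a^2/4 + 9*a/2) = a^2 - 3*a/4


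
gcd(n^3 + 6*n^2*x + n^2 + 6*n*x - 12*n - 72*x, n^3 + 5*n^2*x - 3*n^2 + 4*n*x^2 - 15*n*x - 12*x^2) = n - 3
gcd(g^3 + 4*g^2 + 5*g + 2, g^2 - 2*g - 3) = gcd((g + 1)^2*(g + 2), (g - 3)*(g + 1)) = g + 1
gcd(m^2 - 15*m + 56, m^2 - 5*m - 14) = m - 7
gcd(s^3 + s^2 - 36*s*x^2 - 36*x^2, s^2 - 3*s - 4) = s + 1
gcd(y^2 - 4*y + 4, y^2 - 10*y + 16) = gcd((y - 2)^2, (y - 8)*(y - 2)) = y - 2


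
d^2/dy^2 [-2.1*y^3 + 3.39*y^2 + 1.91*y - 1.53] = 6.78 - 12.6*y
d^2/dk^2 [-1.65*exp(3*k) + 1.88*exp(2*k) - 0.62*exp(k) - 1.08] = (-14.85*exp(2*k) + 7.52*exp(k) - 0.62)*exp(k)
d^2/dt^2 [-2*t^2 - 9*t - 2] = -4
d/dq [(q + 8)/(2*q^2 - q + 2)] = (2*q^2 - q - (q + 8)*(4*q - 1) + 2)/(2*q^2 - q + 2)^2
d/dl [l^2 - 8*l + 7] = 2*l - 8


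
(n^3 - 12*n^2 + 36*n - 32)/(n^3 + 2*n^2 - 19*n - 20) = (n^3 - 12*n^2 + 36*n - 32)/(n^3 + 2*n^2 - 19*n - 20)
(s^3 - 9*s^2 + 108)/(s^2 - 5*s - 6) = (s^2 - 3*s - 18)/(s + 1)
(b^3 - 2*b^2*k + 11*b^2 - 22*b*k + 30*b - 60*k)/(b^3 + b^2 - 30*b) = (b^2 - 2*b*k + 5*b - 10*k)/(b*(b - 5))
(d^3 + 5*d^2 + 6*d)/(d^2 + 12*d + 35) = d*(d^2 + 5*d + 6)/(d^2 + 12*d + 35)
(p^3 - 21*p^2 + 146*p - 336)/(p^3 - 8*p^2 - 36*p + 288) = (p - 7)/(p + 6)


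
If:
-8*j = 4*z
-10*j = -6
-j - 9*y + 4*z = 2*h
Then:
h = -9*y/2 - 27/10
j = 3/5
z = -6/5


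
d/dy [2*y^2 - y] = 4*y - 1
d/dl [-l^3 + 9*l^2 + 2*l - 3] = -3*l^2 + 18*l + 2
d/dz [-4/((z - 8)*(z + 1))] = 4*(2*z - 7)/((z - 8)^2*(z + 1)^2)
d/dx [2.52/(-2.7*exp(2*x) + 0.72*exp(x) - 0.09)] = (13.608*exp(x) - 1.8144)*exp(x)/(2.7*exp(2*x) - 0.72*exp(x) + 0.09)^2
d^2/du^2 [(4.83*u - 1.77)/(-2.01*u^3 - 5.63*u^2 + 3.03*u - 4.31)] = (-117.082098*u^5 - 242.13465*u^4 - 44.5467360000001*u^3 + 774.055368*u^2 + 430.040754*u - 179.551614)/(8.120601*u^9 + 68.237289*u^8 + 154.407798*u^7 + 24.961706*u^6 + 59.8755239999999*u^5 + 407.41116*u^4 - 356.947398*u^3 + 432.459366*u^2 - 168.856749*u + 80.062991)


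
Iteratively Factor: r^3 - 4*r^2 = (r)*(r^2 - 4*r) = r*(r - 4)*(r)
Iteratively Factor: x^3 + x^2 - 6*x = (x + 3)*(x^2 - 2*x) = x*(x + 3)*(x - 2)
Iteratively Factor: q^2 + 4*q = (q + 4)*(q)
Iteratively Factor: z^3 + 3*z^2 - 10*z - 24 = (z - 3)*(z^2 + 6*z + 8) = (z - 3)*(z + 4)*(z + 2)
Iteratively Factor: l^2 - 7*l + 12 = (l - 4)*(l - 3)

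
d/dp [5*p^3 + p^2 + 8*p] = 15*p^2 + 2*p + 8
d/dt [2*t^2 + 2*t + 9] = 4*t + 2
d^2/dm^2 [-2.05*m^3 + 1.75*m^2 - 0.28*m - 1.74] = 3.5 - 12.3*m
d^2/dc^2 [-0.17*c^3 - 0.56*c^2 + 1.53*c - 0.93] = -1.02*c - 1.12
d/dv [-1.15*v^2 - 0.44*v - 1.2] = -2.3*v - 0.44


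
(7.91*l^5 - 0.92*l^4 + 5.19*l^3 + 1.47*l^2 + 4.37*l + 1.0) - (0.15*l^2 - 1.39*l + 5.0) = 7.91*l^5 - 0.92*l^4 + 5.19*l^3 + 1.32*l^2 + 5.76*l - 4.0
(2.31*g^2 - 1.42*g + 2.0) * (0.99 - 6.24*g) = -14.4144*g^3 + 11.1477*g^2 - 13.8858*g + 1.98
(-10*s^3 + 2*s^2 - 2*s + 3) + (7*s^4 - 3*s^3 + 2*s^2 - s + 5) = 7*s^4 - 13*s^3 + 4*s^2 - 3*s + 8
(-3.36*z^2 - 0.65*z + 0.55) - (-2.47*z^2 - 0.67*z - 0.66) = -0.89*z^2 + 0.02*z + 1.21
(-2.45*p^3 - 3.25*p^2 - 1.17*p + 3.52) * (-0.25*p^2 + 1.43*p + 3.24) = 0.6125*p^5 - 2.691*p^4 - 12.293*p^3 - 13.0831*p^2 + 1.2428*p + 11.4048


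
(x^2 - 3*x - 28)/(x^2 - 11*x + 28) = (x + 4)/(x - 4)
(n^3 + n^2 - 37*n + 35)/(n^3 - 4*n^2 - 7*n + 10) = (n + 7)/(n + 2)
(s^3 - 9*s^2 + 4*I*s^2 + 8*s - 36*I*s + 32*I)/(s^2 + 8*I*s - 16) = (s^2 - 9*s + 8)/(s + 4*I)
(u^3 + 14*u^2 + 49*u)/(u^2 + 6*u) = (u^2 + 14*u + 49)/(u + 6)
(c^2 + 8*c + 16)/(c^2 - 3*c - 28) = (c + 4)/(c - 7)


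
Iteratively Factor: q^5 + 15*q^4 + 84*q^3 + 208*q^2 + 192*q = (q)*(q^4 + 15*q^3 + 84*q^2 + 208*q + 192) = q*(q + 4)*(q^3 + 11*q^2 + 40*q + 48) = q*(q + 3)*(q + 4)*(q^2 + 8*q + 16) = q*(q + 3)*(q + 4)^2*(q + 4)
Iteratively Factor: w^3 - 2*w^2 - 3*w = (w + 1)*(w^2 - 3*w) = w*(w + 1)*(w - 3)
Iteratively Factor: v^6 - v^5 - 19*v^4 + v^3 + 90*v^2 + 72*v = (v + 1)*(v^5 - 2*v^4 - 17*v^3 + 18*v^2 + 72*v) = (v + 1)*(v + 3)*(v^4 - 5*v^3 - 2*v^2 + 24*v) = (v + 1)*(v + 2)*(v + 3)*(v^3 - 7*v^2 + 12*v) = (v - 4)*(v + 1)*(v + 2)*(v + 3)*(v^2 - 3*v) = v*(v - 4)*(v + 1)*(v + 2)*(v + 3)*(v - 3)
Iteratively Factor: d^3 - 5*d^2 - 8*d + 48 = (d - 4)*(d^2 - d - 12) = (d - 4)*(d + 3)*(d - 4)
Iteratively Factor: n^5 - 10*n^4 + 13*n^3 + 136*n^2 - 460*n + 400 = (n - 5)*(n^4 - 5*n^3 - 12*n^2 + 76*n - 80) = (n - 5)*(n + 4)*(n^3 - 9*n^2 + 24*n - 20) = (n - 5)^2*(n + 4)*(n^2 - 4*n + 4) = (n - 5)^2*(n - 2)*(n + 4)*(n - 2)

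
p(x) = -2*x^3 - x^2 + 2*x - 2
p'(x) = -6*x^2 - 2*x + 2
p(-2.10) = 7.91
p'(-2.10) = -20.26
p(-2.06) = 7.12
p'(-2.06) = -19.34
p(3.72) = -111.36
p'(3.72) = -88.47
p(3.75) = -114.03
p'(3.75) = -89.88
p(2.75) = -45.66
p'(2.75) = -48.88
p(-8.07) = 967.85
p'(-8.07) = -372.61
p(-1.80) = 2.82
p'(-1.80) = -13.84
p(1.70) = -11.32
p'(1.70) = -18.74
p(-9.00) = 1357.00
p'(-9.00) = -466.00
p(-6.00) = 382.00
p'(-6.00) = -202.00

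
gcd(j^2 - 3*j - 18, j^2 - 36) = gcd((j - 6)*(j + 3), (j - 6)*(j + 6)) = j - 6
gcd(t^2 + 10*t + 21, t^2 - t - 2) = 1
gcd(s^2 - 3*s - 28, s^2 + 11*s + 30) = 1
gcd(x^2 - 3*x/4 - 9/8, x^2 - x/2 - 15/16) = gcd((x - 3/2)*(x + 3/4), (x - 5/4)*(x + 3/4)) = x + 3/4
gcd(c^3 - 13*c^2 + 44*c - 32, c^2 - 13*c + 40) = c - 8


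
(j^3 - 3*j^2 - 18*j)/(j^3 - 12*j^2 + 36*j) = (j + 3)/(j - 6)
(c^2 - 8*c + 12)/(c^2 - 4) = (c - 6)/(c + 2)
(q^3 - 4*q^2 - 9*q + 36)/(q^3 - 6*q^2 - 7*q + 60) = (q - 3)/(q - 5)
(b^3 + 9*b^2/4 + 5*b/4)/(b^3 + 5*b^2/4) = (b + 1)/b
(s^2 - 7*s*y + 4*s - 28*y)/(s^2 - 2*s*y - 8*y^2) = (-s^2 + 7*s*y - 4*s + 28*y)/(-s^2 + 2*s*y + 8*y^2)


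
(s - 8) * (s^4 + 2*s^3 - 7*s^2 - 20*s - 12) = s^5 - 6*s^4 - 23*s^3 + 36*s^2 + 148*s + 96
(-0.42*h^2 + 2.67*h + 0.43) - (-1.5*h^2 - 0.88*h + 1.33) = 1.08*h^2 + 3.55*h - 0.9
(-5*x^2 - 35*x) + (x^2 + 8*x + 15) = -4*x^2 - 27*x + 15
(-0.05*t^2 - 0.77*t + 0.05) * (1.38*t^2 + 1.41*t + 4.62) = -0.069*t^4 - 1.1331*t^3 - 1.2477*t^2 - 3.4869*t + 0.231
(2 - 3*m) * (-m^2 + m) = 3*m^3 - 5*m^2 + 2*m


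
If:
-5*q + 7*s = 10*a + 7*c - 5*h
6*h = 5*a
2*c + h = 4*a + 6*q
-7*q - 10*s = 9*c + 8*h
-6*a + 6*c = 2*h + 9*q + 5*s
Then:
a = 0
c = 0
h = 0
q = 0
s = 0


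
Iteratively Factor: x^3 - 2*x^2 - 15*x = (x)*(x^2 - 2*x - 15) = x*(x - 5)*(x + 3)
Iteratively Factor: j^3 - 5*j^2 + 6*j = (j)*(j^2 - 5*j + 6) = j*(j - 2)*(j - 3)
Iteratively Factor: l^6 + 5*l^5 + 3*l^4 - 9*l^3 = (l)*(l^5 + 5*l^4 + 3*l^3 - 9*l^2) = l*(l + 3)*(l^4 + 2*l^3 - 3*l^2) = l*(l + 3)^2*(l^3 - l^2) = l*(l - 1)*(l + 3)^2*(l^2) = l^2*(l - 1)*(l + 3)^2*(l)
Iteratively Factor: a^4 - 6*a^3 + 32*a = (a - 4)*(a^3 - 2*a^2 - 8*a) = a*(a - 4)*(a^2 - 2*a - 8) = a*(a - 4)*(a + 2)*(a - 4)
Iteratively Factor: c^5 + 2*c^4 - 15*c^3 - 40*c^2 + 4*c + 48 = (c - 1)*(c^4 + 3*c^3 - 12*c^2 - 52*c - 48) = (c - 4)*(c - 1)*(c^3 + 7*c^2 + 16*c + 12) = (c - 4)*(c - 1)*(c + 2)*(c^2 + 5*c + 6) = (c - 4)*(c - 1)*(c + 2)^2*(c + 3)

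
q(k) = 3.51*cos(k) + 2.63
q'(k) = -3.51*sin(k)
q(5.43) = 4.94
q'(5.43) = 2.64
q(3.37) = -0.79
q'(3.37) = 0.79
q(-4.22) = 0.97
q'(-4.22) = -3.09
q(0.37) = 5.90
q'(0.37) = -1.27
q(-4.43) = 1.65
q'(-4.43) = -3.37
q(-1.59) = 2.56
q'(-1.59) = 3.51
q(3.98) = 0.28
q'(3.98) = 2.61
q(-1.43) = 3.12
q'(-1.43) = 3.48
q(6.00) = 6.00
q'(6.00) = 0.98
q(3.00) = -0.84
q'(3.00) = -0.50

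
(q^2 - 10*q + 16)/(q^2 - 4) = (q - 8)/(q + 2)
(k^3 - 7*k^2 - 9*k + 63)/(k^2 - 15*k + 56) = (k^2 - 9)/(k - 8)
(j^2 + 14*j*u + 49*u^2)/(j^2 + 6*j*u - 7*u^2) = (-j - 7*u)/(-j + u)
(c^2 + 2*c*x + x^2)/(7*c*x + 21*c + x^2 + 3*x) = (c^2 + 2*c*x + x^2)/(7*c*x + 21*c + x^2 + 3*x)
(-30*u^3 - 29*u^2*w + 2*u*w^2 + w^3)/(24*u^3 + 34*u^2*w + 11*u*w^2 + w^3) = (-5*u + w)/(4*u + w)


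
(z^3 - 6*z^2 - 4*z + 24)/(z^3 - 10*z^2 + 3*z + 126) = (z^2 - 4)/(z^2 - 4*z - 21)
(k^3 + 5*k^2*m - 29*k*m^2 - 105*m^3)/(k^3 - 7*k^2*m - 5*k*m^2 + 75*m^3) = (k + 7*m)/(k - 5*m)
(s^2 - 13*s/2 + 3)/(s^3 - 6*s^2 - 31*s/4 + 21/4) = 2*(s - 6)/(2*s^2 - 11*s - 21)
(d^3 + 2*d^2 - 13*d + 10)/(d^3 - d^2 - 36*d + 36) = (d^2 + 3*d - 10)/(d^2 - 36)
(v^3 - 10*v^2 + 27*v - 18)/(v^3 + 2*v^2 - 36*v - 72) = (v^2 - 4*v + 3)/(v^2 + 8*v + 12)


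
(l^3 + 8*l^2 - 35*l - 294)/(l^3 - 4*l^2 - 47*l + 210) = (l + 7)/(l - 5)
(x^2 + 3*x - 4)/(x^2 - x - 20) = (x - 1)/(x - 5)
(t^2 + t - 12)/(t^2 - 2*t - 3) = (t + 4)/(t + 1)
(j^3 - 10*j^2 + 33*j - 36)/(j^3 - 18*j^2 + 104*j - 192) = (j^2 - 6*j + 9)/(j^2 - 14*j + 48)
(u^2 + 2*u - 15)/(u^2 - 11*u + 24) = (u + 5)/(u - 8)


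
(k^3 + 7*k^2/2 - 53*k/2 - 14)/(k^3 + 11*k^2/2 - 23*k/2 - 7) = (k - 4)/(k - 2)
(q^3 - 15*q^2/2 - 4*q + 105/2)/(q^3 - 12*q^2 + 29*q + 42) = (2*q^2 - q - 15)/(2*(q^2 - 5*q - 6))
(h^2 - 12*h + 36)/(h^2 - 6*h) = (h - 6)/h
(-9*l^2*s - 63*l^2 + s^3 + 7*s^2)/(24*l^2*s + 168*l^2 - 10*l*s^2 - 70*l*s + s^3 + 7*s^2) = (-9*l^2 + s^2)/(24*l^2 - 10*l*s + s^2)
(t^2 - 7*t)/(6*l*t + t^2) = (t - 7)/(6*l + t)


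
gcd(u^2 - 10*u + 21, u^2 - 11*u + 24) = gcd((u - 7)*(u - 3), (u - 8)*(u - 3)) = u - 3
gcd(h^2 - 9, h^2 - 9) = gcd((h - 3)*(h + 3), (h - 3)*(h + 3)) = h^2 - 9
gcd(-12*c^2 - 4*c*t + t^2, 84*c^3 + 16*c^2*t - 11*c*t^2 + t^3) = -12*c^2 - 4*c*t + t^2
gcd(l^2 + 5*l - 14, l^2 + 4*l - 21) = l + 7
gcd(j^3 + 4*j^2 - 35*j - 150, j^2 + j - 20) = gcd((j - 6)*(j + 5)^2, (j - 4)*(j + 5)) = j + 5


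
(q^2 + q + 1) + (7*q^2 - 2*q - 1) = 8*q^2 - q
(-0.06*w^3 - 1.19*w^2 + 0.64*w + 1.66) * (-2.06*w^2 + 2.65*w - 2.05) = 0.1236*w^5 + 2.2924*w^4 - 4.3489*w^3 + 0.7159*w^2 + 3.087*w - 3.403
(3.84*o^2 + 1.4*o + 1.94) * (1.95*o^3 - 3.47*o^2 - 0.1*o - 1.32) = 7.488*o^5 - 10.5948*o^4 - 1.459*o^3 - 11.9406*o^2 - 2.042*o - 2.5608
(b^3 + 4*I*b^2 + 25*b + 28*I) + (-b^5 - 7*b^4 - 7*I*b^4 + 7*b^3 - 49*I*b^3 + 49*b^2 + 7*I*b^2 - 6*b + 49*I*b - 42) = -b^5 - 7*b^4 - 7*I*b^4 + 8*b^3 - 49*I*b^3 + 49*b^2 + 11*I*b^2 + 19*b + 49*I*b - 42 + 28*I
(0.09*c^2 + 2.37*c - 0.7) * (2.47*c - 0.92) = 0.2223*c^3 + 5.7711*c^2 - 3.9094*c + 0.644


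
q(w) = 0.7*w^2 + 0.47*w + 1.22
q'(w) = 1.4*w + 0.47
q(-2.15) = 3.45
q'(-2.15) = -2.54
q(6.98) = 38.60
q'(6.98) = 10.24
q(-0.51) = 1.16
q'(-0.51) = -0.24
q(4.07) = 14.73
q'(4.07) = 6.17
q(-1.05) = 1.50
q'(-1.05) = -1.00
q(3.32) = 10.50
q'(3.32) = 5.12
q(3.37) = 10.75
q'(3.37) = 5.19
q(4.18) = 15.42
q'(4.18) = 6.32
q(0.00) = 1.22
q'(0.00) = 0.47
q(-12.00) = 96.38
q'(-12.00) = -16.33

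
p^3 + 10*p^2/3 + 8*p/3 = p*(p + 4/3)*(p + 2)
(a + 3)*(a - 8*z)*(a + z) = a^3 - 7*a^2*z + 3*a^2 - 8*a*z^2 - 21*a*z - 24*z^2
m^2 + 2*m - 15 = (m - 3)*(m + 5)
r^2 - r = r*(r - 1)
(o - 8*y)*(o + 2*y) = o^2 - 6*o*y - 16*y^2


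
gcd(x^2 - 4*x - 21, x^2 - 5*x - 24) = x + 3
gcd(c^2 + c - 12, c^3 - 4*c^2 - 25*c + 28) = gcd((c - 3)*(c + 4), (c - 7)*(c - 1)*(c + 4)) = c + 4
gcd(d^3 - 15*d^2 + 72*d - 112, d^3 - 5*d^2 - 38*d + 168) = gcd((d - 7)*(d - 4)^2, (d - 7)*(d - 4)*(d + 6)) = d^2 - 11*d + 28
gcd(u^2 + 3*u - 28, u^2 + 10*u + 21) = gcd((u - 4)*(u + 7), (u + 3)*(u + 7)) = u + 7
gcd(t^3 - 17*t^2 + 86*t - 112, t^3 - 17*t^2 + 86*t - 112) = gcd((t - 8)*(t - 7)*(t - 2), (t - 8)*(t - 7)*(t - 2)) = t^3 - 17*t^2 + 86*t - 112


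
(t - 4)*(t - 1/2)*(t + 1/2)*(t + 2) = t^4 - 2*t^3 - 33*t^2/4 + t/2 + 2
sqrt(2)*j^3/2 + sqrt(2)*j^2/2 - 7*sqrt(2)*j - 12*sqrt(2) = (j - 4)*(j + 3)*(sqrt(2)*j/2 + sqrt(2))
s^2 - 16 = (s - 4)*(s + 4)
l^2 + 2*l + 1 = (l + 1)^2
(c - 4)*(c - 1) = c^2 - 5*c + 4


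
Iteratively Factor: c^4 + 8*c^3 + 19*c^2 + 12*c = (c + 1)*(c^3 + 7*c^2 + 12*c) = (c + 1)*(c + 4)*(c^2 + 3*c) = c*(c + 1)*(c + 4)*(c + 3)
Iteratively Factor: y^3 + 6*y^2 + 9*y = (y + 3)*(y^2 + 3*y) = (y + 3)^2*(y)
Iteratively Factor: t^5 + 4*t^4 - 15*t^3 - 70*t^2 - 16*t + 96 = (t - 1)*(t^4 + 5*t^3 - 10*t^2 - 80*t - 96) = (t - 1)*(t + 2)*(t^3 + 3*t^2 - 16*t - 48) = (t - 1)*(t + 2)*(t + 4)*(t^2 - t - 12) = (t - 4)*(t - 1)*(t + 2)*(t + 4)*(t + 3)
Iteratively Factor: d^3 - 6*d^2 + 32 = (d + 2)*(d^2 - 8*d + 16) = (d - 4)*(d + 2)*(d - 4)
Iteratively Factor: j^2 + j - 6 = (j - 2)*(j + 3)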